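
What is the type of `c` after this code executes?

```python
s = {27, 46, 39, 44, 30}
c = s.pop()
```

Popping from a set of ints returns int

int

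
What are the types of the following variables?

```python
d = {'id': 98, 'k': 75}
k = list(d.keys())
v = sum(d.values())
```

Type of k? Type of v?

list(...) returns list; sum of int values returns int

list, int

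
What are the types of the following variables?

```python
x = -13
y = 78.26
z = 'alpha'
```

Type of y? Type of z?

y is float; z is str

float, str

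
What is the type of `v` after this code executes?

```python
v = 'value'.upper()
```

str.upper() returns str

str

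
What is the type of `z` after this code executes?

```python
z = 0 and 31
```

'and' returns the first falsy value (0, which is int)

int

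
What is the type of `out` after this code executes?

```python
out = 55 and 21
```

'and' returns the last value when all truthy (21, which is int)

int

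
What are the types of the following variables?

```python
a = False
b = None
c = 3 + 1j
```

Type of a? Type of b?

a is bool; b is NoneType

bool, NoneType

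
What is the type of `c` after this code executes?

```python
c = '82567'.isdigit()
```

str.isdigit() returns bool

bool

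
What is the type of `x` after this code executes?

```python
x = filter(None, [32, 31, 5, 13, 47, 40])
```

filter() returns a filter iterator object

filter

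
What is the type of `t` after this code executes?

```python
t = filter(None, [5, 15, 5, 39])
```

filter() returns a filter iterator object

filter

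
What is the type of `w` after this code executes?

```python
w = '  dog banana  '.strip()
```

str.strip() returns str

str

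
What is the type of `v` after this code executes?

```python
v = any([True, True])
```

any() returns bool

bool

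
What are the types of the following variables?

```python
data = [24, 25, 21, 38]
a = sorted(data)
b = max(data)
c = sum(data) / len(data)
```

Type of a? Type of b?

sorted() returns list; max of ints returns int

list, int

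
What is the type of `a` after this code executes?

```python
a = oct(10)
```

oct() returns str representation

str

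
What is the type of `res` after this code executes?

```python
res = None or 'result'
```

'or' with None returns the other value ('result', str)

str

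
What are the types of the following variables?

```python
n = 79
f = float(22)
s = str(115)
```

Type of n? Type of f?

n is int; f is float

int, float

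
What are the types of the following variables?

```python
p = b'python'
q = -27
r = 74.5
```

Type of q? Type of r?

q is int; r is float

int, float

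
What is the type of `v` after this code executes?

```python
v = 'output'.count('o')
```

str.count() returns int

int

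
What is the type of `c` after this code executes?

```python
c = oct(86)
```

oct() returns str representation

str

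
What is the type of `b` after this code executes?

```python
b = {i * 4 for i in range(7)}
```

A set comprehension {expr for x in iterable} produces a set

set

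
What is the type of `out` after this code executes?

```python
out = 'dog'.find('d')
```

str.find() returns int (index, or -1)

int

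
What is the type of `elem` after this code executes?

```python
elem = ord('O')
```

ord() returns int (Unicode code point)

int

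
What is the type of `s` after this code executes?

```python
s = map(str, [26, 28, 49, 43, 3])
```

map() returns a map iterator object

map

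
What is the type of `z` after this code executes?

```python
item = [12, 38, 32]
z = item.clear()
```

list.clear() returns None

NoneType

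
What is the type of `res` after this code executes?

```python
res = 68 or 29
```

'or' returns the first truthy value (68, which is int)

int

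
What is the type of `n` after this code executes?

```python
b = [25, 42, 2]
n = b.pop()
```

list.pop() returns the popped element (int here)

int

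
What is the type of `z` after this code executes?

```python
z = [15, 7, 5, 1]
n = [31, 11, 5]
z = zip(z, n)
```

zip() returns a zip iterator object

zip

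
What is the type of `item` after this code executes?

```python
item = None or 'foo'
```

'or' with None returns the other value ('foo', str)

str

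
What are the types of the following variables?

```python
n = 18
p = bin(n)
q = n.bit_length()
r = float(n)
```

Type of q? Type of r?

int.bit_length() returns int; float() returns float

int, float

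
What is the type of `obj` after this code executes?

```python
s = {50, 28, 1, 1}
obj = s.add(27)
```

set.add() returns None (mutates in place)

NoneType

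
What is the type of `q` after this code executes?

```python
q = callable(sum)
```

callable() returns bool

bool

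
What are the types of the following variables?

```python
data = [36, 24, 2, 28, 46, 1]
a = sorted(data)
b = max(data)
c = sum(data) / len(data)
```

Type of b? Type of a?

max of ints returns int; sorted() returns list

int, list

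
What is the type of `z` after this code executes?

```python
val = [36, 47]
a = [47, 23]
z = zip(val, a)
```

zip() returns a zip iterator object

zip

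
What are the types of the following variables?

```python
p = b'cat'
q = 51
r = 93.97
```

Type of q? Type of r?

q is int; r is float

int, float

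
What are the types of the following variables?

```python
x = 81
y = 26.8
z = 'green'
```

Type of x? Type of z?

x is int; z is str

int, str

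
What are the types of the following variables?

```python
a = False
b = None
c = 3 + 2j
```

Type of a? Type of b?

a is bool; b is NoneType

bool, NoneType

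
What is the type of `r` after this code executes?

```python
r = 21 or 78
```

'or' returns the first truthy value (21, which is int)

int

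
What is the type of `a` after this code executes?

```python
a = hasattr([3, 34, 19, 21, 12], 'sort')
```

hasattr() returns bool

bool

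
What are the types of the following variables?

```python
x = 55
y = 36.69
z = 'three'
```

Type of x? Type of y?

x is int; y is float

int, float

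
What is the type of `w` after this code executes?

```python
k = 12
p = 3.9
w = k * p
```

int * float returns float (12 * 3.9 = 46.8)

float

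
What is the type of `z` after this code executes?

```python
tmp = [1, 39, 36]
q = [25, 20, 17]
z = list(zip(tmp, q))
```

list(zip(...)) returns a list of tuples

list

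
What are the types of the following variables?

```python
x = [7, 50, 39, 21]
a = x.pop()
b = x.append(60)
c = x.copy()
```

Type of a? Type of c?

list.pop() returns the element (int); list.copy() returns list

int, list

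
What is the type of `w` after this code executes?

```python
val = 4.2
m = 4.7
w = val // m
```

float // float returns float (floor division preserves float type)

float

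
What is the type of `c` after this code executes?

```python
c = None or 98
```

'or' with None returns the other value (98, int)

int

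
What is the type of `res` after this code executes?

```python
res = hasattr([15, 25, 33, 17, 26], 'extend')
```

hasattr() returns bool

bool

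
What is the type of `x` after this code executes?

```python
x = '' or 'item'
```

'or' returns first truthy value ('item', which is str)

str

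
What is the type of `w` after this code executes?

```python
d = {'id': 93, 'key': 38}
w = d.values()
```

.values() returns a dict_values view object

dict_values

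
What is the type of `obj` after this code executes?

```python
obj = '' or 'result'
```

'or' returns first truthy value ('result', which is str)

str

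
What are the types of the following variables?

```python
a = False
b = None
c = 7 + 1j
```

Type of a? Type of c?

a is bool; c is complex

bool, complex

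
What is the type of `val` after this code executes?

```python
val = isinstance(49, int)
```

isinstance() returns bool

bool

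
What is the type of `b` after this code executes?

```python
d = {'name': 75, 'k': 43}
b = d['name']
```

Accessing dict[str, int] with key 'name' returns int value 75

int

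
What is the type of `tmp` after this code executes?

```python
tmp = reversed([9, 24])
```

reversed() on a list returns a list_reverseiterator

list_reverseiterator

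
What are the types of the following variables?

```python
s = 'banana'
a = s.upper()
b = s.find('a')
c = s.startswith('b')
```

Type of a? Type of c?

str.upper() returns str; str.startswith() returns bool

str, bool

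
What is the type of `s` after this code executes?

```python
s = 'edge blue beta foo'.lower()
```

str.lower() returns str

str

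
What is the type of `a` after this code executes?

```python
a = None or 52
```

'or' with None returns the other value (52, int)

int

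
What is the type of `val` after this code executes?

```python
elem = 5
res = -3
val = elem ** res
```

int ** negative int returns float

float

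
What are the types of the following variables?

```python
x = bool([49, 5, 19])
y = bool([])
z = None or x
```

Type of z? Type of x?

None or <bool> returns the bool; bool() returns bool

bool, bool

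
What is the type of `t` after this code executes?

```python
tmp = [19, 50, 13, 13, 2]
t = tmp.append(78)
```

list.append() returns None (mutates in place)

NoneType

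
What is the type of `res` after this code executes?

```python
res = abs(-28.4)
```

abs() of float returns float

float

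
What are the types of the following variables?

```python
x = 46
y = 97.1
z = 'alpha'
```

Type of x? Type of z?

x is int; z is str

int, str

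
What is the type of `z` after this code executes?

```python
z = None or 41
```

'or' with None returns the other value (41, int)

int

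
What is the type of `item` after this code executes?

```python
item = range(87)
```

range() returns a range object

range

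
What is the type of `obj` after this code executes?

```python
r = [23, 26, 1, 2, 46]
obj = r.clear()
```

list.clear() returns None

NoneType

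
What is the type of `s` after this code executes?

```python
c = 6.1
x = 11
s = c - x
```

float - int returns float (6.1 - 11 = -4.9)

float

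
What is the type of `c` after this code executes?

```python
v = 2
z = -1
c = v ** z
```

int ** negative int returns float

float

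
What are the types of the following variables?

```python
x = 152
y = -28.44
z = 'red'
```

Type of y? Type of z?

y is float; z is str

float, str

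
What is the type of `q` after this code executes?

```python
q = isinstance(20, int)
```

isinstance() returns bool

bool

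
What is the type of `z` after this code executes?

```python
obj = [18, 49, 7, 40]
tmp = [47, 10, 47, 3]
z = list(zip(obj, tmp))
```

list(zip(...)) returns a list of tuples

list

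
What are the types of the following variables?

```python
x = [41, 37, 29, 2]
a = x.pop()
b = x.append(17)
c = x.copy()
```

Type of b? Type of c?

list.append() returns None; list.copy() returns list

NoneType, list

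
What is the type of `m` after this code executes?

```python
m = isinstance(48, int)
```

isinstance() returns bool

bool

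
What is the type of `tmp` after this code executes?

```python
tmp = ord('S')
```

ord() returns int (Unicode code point)

int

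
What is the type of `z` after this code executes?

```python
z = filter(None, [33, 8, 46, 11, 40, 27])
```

filter() returns a filter iterator object

filter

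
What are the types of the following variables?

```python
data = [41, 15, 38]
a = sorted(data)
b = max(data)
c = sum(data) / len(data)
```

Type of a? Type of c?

sorted() returns list; int / int returns float

list, float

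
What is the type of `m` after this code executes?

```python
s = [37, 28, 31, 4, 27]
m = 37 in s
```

'in' operator returns bool

bool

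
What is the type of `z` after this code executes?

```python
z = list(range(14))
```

list(range(...)) returns list

list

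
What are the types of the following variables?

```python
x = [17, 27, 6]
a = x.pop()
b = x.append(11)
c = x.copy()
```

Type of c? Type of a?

list.copy() returns list; list.pop() returns the element (int)

list, int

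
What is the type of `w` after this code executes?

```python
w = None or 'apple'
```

'or' with None returns the other value ('apple', str)

str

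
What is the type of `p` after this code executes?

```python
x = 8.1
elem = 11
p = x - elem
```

float - int returns float (8.1 - 11 = -2.9)

float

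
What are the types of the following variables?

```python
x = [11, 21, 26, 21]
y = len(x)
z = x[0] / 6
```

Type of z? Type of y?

int / int returns float; len() returns int

float, int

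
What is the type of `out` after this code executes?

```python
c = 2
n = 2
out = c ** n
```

int ** positive int returns int (2 ** 2 = 4)

int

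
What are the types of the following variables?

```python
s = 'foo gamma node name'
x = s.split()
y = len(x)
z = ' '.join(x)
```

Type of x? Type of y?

str.split() returns list; len() returns int

list, int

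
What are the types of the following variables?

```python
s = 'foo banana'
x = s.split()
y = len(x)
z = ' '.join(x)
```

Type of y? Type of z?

len() returns int; str.join() returns str

int, str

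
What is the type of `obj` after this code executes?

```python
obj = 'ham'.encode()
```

str.encode() returns bytes

bytes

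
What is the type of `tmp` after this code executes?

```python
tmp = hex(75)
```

hex() returns str representation

str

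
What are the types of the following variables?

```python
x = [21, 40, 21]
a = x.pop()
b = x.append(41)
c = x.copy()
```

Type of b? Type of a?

list.append() returns None; list.pop() returns the element (int)

NoneType, int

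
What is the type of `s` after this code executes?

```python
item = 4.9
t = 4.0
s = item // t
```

float // float returns float (floor division preserves float type)

float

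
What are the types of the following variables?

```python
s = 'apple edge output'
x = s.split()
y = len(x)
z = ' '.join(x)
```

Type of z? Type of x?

str.join() returns str; str.split() returns list

str, list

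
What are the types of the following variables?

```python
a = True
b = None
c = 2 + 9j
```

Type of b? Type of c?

b is NoneType; c is complex

NoneType, complex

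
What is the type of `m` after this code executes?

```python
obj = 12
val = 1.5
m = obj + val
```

int + float returns float (12 + 1.5 = 13.5)

float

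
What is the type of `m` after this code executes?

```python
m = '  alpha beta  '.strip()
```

str.strip() returns str

str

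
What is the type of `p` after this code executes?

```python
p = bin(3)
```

bin() returns str representation

str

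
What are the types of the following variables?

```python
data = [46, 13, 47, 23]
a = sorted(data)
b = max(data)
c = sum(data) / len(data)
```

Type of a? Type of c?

sorted() returns list; int / int returns float

list, float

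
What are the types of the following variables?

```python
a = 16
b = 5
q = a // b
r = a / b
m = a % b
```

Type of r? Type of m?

int / int returns float; int % int returns int

float, int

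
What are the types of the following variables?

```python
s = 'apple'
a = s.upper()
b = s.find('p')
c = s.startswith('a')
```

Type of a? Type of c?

str.upper() returns str; str.startswith() returns bool

str, bool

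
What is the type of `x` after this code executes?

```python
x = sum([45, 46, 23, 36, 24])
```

sum() of ints returns int

int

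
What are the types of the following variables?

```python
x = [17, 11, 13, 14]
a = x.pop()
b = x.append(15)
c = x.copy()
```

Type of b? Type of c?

list.append() returns None; list.copy() returns list

NoneType, list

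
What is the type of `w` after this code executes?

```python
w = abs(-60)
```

abs() of int returns int

int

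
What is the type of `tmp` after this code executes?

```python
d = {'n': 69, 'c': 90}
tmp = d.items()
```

dict.items() returns a dict_items view

dict_items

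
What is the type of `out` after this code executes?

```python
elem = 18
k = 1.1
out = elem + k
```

int + float returns float (18 + 1.1 = 19.1)

float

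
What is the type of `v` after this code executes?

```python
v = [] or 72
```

'or' returns first truthy value (72, which is int)

int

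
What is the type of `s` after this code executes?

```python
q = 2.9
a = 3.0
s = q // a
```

float // float returns float (floor division preserves float type)

float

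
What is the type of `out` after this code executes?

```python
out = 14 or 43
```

'or' returns the first truthy value (14, which is int)

int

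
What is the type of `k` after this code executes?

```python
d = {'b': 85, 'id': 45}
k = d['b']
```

Accessing dict[str, int] with key 'b' returns int value 85

int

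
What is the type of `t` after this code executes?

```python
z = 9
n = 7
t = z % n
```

int % int returns int (9 % 7 = 2)

int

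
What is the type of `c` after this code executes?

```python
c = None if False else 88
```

Ternary: condition is False, else branch (88) taken → int

int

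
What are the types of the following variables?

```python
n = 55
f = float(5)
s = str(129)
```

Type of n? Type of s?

n is int; s is str

int, str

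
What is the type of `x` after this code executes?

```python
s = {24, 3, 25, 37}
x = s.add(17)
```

set.add() returns None (mutates in place)

NoneType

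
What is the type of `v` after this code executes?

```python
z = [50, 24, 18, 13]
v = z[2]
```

Indexing a list of ints returns int (z[2] = 18)

int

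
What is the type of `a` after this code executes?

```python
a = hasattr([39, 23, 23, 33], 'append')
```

hasattr() returns bool

bool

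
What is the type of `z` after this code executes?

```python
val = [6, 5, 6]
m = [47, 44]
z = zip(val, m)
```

zip() returns a zip iterator object

zip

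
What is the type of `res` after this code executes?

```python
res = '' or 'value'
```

'or' returns first truthy value ('value', which is str)

str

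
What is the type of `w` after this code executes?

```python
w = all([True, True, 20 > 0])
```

all() returns bool

bool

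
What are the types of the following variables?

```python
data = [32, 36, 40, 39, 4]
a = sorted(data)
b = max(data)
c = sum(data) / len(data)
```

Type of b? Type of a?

max of ints returns int; sorted() returns list

int, list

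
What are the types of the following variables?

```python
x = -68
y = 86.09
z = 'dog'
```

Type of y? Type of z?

y is float; z is str

float, str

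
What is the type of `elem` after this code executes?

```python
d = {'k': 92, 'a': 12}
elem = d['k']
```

Accessing dict[str, int] with key 'k' returns int value 92

int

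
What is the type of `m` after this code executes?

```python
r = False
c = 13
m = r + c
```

bool + int returns int (False is 0, so 0 + 13 = 13)

int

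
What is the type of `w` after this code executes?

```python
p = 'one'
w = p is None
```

'is' comparison returns bool

bool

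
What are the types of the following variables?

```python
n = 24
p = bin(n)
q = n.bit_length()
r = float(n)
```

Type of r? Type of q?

float() returns float; int.bit_length() returns int

float, int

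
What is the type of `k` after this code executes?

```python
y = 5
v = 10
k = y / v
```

int / int always returns float in Python 3 (5 / 10 = 0.5)

float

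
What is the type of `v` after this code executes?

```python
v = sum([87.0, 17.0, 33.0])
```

sum() of floats returns float

float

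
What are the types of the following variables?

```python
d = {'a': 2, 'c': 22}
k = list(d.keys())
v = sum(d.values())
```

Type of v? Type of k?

sum of int values returns int; list(...) returns list

int, list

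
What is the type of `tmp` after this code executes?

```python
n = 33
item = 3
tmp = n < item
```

Comparison operators return bool

bool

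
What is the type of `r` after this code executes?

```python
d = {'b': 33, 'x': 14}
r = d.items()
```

dict.items() returns a dict_items view

dict_items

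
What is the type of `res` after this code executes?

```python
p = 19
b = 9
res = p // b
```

int // int returns int (19 // 9 = 2)

int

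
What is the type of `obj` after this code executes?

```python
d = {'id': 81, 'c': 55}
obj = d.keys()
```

.keys() returns a dict_keys view object

dict_keys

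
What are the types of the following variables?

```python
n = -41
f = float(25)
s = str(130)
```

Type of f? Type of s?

f is float; s is str

float, str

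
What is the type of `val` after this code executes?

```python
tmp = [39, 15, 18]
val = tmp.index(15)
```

list.index() returns int

int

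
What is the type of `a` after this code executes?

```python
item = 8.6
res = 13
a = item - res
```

float - int returns float (8.6 - 13 = -4.4)

float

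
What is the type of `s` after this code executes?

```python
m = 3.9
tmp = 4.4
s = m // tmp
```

float // float returns float (floor division preserves float type)

float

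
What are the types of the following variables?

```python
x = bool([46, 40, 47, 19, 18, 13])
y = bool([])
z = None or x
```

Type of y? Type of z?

bool() returns bool; None or <bool> returns the bool

bool, bool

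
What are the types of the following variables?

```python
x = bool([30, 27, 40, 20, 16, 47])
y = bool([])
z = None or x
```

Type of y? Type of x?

bool() returns bool; bool() returns bool

bool, bool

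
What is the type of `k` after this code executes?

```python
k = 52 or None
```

'or' returns first truthy value (52, int)

int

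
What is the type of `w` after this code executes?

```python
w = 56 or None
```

'or' returns first truthy value (56, int)

int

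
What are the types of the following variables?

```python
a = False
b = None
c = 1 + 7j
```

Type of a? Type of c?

a is bool; c is complex

bool, complex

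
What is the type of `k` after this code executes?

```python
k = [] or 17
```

'or' returns first truthy value (17, which is int)

int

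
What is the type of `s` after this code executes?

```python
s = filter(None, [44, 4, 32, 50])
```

filter() returns a filter iterator object

filter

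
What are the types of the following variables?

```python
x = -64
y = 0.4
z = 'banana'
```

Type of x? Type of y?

x is int; y is float

int, float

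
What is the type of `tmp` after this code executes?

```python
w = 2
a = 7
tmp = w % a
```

int % int returns int (2 % 7 = 2)

int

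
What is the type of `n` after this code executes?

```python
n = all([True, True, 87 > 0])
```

all() returns bool

bool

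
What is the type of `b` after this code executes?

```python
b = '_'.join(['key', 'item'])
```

str.join() returns str

str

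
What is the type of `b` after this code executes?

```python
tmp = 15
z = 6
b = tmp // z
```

int // int returns int (15 // 6 = 2)

int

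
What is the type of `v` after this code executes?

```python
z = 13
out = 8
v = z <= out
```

Comparison operators return bool

bool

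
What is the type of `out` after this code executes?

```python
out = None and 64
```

'and' returns first falsy value (None)

NoneType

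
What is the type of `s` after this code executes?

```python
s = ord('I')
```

ord() returns int (Unicode code point)

int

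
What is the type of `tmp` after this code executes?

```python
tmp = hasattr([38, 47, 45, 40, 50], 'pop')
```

hasattr() returns bool

bool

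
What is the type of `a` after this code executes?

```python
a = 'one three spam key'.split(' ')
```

str.split() returns list

list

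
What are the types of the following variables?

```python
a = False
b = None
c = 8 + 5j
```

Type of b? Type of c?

b is NoneType; c is complex

NoneType, complex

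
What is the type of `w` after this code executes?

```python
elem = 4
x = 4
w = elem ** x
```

int ** positive int returns int (4 ** 4 = 256)

int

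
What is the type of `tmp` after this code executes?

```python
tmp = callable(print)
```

callable() returns bool

bool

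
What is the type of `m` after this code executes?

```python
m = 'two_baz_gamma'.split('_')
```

str.split() returns list

list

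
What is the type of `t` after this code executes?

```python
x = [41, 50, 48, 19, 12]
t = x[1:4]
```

Slicing a list always returns a list

list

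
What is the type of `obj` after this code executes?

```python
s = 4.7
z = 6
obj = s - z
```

float - int returns float (4.7 - 6 = -1.3)

float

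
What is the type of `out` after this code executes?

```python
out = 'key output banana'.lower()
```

str.lower() returns str

str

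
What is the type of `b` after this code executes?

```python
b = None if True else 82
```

Ternary: condition is True, if branch (None) taken → NoneType

NoneType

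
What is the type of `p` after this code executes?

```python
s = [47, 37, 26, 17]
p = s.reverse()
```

list.reverse() returns None

NoneType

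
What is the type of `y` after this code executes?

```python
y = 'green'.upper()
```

str.upper() returns str

str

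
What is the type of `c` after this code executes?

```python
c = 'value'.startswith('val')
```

str.startswith() returns bool

bool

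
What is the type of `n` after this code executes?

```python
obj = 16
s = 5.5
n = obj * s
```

int * float returns float (16 * 5.5 = 88.0)

float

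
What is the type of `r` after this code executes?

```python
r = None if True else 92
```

Ternary: condition is True, if branch (None) taken → NoneType

NoneType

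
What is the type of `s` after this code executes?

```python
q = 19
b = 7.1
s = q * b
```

int * float returns float (19 * 7.1 = 134.9)

float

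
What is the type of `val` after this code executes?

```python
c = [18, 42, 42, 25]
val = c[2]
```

Indexing a list of ints returns int (c[2] = 42)

int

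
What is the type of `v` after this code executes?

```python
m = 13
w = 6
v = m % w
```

int % int returns int (13 % 6 = 1)

int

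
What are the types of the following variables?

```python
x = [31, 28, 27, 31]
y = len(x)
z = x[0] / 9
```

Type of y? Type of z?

len() returns int; int / int returns float

int, float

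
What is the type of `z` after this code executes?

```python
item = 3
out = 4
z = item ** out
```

int ** positive int returns int (3 ** 4 = 81)

int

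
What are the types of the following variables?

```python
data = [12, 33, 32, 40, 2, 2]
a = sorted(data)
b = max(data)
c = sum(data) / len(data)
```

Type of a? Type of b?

sorted() returns list; max of ints returns int

list, int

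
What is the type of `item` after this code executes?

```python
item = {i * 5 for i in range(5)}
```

A set comprehension {expr for x in iterable} produces a set

set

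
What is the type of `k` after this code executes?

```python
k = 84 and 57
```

'and' returns the last value when all truthy (57, which is int)

int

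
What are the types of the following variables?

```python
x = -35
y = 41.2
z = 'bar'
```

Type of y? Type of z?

y is float; z is str

float, str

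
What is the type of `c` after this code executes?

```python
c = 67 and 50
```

'and' returns the last value when all truthy (50, which is int)

int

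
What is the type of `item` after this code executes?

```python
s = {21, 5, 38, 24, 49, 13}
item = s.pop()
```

Popping from a set of ints returns int

int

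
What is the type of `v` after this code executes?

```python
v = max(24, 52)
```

max() of ints returns int

int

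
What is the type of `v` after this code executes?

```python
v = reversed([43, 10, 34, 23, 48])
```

reversed() on a list returns a list_reverseiterator

list_reverseiterator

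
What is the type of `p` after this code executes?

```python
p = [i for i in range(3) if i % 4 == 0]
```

A list comprehension [...] produces a list

list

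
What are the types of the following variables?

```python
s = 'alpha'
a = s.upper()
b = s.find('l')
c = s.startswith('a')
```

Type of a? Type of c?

str.upper() returns str; str.startswith() returns bool

str, bool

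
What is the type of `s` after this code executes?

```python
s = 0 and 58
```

'and' returns the first falsy value (0, which is int)

int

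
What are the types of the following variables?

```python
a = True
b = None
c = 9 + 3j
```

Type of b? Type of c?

b is NoneType; c is complex

NoneType, complex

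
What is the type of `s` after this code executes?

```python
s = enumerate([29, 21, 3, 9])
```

enumerate() returns an enumerate iterator object

enumerate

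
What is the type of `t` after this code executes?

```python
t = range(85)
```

range() returns a range object

range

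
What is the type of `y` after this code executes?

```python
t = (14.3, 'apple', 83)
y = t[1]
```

Index 1 of tuple is 'apple' which is str

str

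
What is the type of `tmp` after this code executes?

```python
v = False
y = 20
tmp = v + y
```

bool + int returns int (False is 0, so 0 + 20 = 20)

int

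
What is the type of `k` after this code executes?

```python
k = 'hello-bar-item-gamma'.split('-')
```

str.split() returns list

list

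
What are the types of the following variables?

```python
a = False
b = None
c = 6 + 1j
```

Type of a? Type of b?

a is bool; b is NoneType

bool, NoneType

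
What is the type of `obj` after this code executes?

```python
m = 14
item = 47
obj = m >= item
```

Comparison operators return bool

bool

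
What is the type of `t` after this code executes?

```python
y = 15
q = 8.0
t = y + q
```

int + float returns float (15 + 8.0 = 23.0)

float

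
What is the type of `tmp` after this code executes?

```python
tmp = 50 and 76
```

'and' returns the last value when all truthy (76, which is int)

int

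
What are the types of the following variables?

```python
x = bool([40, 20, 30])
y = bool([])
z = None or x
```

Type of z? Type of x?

None or <bool> returns the bool; bool() returns bool

bool, bool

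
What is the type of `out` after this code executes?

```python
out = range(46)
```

range() returns a range object

range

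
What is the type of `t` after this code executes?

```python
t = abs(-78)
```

abs() of int returns int

int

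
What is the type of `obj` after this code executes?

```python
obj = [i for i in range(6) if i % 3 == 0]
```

A list comprehension [...] produces a list

list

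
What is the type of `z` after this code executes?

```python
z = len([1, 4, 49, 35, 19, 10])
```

len() always returns int

int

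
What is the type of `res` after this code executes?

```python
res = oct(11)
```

oct() returns str representation

str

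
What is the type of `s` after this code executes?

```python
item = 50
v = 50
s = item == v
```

Equality comparison returns bool

bool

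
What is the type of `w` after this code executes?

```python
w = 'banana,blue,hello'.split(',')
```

str.split() returns list

list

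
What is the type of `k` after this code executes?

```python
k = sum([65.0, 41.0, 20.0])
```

sum() of floats returns float

float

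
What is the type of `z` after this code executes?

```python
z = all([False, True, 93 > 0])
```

all() returns bool

bool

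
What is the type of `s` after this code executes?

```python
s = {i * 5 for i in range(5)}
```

A set comprehension {expr for x in iterable} produces a set

set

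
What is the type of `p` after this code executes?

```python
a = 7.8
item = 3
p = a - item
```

float - int returns float (7.8 - 3 = 4.8)

float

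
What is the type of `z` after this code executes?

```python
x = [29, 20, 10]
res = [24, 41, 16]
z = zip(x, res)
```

zip() returns a zip iterator object

zip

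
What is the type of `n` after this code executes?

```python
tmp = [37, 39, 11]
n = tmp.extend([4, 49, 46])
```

list.extend() returns None

NoneType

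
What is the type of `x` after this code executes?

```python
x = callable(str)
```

callable() returns bool

bool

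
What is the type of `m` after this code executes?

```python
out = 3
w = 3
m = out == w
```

Equality comparison returns bool

bool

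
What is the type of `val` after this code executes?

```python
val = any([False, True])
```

any() returns bool

bool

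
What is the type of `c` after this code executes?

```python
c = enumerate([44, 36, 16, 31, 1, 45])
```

enumerate() returns an enumerate iterator object

enumerate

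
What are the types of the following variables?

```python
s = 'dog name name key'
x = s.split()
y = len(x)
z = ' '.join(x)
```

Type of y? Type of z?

len() returns int; str.join() returns str

int, str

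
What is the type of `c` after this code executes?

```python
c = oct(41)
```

oct() returns str representation

str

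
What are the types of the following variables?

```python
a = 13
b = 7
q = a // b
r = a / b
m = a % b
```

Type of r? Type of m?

int / int returns float; int % int returns int

float, int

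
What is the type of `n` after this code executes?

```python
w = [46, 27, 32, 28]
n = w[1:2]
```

Slicing a list always returns a list

list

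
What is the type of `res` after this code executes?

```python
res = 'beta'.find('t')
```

str.find() returns int (index, or -1)

int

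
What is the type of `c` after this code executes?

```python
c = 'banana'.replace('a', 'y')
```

str.replace() returns str

str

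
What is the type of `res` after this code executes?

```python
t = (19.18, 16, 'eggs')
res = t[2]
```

Index 2 of tuple is 'eggs' which is str

str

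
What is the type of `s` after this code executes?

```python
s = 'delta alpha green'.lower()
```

str.lower() returns str

str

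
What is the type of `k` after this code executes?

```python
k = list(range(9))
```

list(range(...)) returns list

list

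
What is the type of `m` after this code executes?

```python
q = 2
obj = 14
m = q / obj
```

int / int always returns float in Python 3 (2 / 14 = 0.142857)

float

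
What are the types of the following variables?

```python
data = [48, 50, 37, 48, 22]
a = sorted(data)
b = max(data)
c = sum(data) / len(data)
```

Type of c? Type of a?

int / int returns float; sorted() returns list

float, list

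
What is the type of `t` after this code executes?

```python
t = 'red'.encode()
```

str.encode() returns bytes

bytes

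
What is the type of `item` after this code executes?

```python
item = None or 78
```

'or' with None returns the other value (78, int)

int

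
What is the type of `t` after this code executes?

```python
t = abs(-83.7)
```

abs() of float returns float

float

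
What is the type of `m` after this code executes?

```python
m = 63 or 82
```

'or' returns the first truthy value (63, which is int)

int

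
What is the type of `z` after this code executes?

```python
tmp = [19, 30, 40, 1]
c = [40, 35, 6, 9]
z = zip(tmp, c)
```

zip() returns a zip iterator object

zip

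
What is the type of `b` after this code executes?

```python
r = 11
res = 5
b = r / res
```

int / int always returns float in Python 3 (11 / 5 = 2.2)

float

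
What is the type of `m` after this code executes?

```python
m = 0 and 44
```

'and' returns the first falsy value (0, which is int)

int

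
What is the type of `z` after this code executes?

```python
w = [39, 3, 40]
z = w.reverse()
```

list.reverse() returns None

NoneType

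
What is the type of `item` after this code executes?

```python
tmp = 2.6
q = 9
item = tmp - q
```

float - int returns float (2.6 - 9 = -6.4)

float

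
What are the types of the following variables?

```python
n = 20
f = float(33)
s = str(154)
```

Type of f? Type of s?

f is float; s is str

float, str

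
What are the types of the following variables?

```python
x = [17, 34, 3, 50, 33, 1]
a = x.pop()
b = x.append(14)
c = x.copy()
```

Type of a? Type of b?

list.pop() returns the element (int); list.append() returns None

int, NoneType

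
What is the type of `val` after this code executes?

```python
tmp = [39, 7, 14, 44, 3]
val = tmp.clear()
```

list.clear() returns None

NoneType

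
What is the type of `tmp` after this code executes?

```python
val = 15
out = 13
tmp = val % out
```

int % int returns int (15 % 13 = 2)

int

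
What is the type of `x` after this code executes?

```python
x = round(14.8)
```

round() with no ndigits arg returns int

int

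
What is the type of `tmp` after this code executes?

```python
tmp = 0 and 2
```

'and' returns the first falsy value (0, which is int)

int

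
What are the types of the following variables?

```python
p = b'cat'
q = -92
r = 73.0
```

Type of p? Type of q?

p is bytes; q is int

bytes, int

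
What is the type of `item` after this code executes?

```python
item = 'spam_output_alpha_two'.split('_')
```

str.split() returns list

list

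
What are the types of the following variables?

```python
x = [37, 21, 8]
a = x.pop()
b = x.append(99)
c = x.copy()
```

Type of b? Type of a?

list.append() returns None; list.pop() returns the element (int)

NoneType, int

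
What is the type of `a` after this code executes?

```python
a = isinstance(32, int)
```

isinstance() returns bool

bool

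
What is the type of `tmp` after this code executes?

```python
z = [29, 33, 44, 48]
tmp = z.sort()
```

list.sort() returns None (sorts in place)

NoneType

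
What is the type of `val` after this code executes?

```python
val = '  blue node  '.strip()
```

str.strip() returns str

str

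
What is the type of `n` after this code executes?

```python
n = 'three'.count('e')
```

str.count() returns int

int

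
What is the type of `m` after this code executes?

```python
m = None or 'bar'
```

'or' with None returns the other value ('bar', str)

str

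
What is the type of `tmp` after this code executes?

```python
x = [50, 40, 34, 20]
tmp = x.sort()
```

list.sort() returns None (sorts in place)

NoneType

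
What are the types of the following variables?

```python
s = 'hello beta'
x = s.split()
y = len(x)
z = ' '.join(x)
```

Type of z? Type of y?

str.join() returns str; len() returns int

str, int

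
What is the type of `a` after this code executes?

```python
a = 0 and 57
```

'and' returns the first falsy value (0, which is int)

int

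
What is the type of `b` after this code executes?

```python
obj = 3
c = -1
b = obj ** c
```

int ** negative int returns float

float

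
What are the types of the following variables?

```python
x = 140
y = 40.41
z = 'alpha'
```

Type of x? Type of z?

x is int; z is str

int, str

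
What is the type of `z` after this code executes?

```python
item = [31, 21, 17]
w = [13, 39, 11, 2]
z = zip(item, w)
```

zip() returns a zip iterator object

zip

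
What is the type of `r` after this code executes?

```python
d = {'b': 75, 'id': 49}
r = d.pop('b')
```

dict.pop() returns the value (int)

int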